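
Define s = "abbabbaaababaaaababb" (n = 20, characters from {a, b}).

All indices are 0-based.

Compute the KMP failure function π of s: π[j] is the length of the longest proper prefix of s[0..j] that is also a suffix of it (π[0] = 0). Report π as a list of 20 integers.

π[0] = 0
j=1 s[j]='b': π[1]=0 (border '')
j=2 s[j]='b': π[2]=0 (border '')
j=3 s[j]='a': π[3]=1 (border 'a')
j=4 s[j]='b': π[4]=2 (border 'ab')
j=5 s[j]='b': π[5]=3 (border 'abb')
j=6 s[j]='a': π[6]=4 (border 'abba')
j=7 s[j]='a': k: 4→1→0; π[7]=1 (border 'a')
j=8 s[j]='a': k: 1→0; π[8]=1 (border 'a')
j=9 s[j]='b': π[9]=2 (border 'ab')
j=10 s[j]='a': k: 2→0; π[10]=1 (border 'a')
j=11 s[j]='b': π[11]=2 (border 'ab')
j=12 s[j]='a': k: 2→0; π[12]=1 (border 'a')
j=13 s[j]='a': k: 1→0; π[13]=1 (border 'a')
j=14 s[j]='a': k: 1→0; π[14]=1 (border 'a')
j=15 s[j]='a': k: 1→0; π[15]=1 (border 'a')
j=16 s[j]='b': π[16]=2 (border 'ab')
j=17 s[j]='a': k: 2→0; π[17]=1 (border 'a')
j=18 s[j]='b': π[18]=2 (border 'ab')
j=19 s[j]='b': π[19]=3 (border 'abb')

[0, 0, 0, 1, 2, 3, 4, 1, 1, 2, 1, 2, 1, 1, 1, 1, 2, 1, 2, 3]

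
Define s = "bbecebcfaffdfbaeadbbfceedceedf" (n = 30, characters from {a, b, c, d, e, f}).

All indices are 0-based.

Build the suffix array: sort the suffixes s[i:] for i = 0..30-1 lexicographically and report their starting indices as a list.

[16, 14, 8, 13, 0, 18, 5, 1, 19, 3, 21, 25, 6, 17, 24, 28, 11, 15, 4, 2, 23, 27, 22, 26, 29, 7, 12, 20, 10, 9]

sorted suffixes:
  #0 SA[0]=16  'adbbfceedceedf'
  #1 SA[1]=14  'aeadbbfceedceedf'
  #2 SA[2]=8  'affdfbaeadbbfceedceedf'
  #3 SA[3]=13  'baeadbbfceedceedf'
  #4 SA[4]=0  'bbecebcfaffdfbaeadbbfceedceedf'
  #5 SA[5]=18  'bbfceedceedf'
  #6 SA[6]=5  'bcfaffdfbaeadbbfceedceedf'
  #7 SA[7]=1  'becebcfaffdfbaeadbbfceedceedf'
  #8 SA[8]=19  'bfceedceedf'
  #9 SA[9]=3  'cebcfaffdfbaeadbbfceedceedf'
  #10 SA[10]=21  'ceedceedf'
  #11 SA[11]=25  'ceedf'
  #12 SA[12]=6  'cfaffdfbaeadbbfceedceedf'
  #13 SA[13]=17  'dbbfceedceedf'
  #14 SA[14]=24  'dceedf'
  #15 SA[15]=28  'df'
  #16 SA[16]=11  'dfbaeadbbfceedceedf'
  #17 SA[17]=15  'eadbbfceedceedf'
  #18 SA[18]=4  'ebcfaffdfbaeadbbfceedceedf'
  #19 SA[19]=2  'ecebcfaffdfbaeadbbfceedceedf'
  #20 SA[20]=23  'edceedf'
  #21 SA[21]=27  'edf'
  #22 SA[22]=22  'eedceedf'
  #23 SA[23]=26  'eedf'
  #24 SA[24]=29  'f'
  #25 SA[25]=7  'faffdfbaeadbbfceedceedf'
  #26 SA[26]=12  'fbaeadbbfceedceedf'
  #27 SA[27]=20  'fceedceedf'
  #28 SA[28]=10  'fdfbaeadbbfceedceedf'
  #29 SA[29]=9  'ffdfbaeadbbfceedceedf'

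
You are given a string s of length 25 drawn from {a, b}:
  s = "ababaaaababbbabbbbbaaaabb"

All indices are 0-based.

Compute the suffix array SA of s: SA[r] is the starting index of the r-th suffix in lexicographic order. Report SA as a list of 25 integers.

[4, 19, 5, 20, 6, 21, 2, 0, 7, 22, 9, 13, 24, 3, 18, 1, 8, 12, 23, 17, 11, 16, 10, 15, 14]

rank | idx | suffix
   0 |   4 | aaaababbbabbbbbaaaabb
   1 |  19 | aaaabb
   2 |   5 | aaababbbabbbbbaaaabb
   3 |  20 | aaabb
   4 |   6 | aababbbabbbbbaaaabb
   5 |  21 | aabb
   6 |   2 | abaaaababbbabbbbbaaaabb
   7 |   0 | ababaaaababbbabbbbbaaaabb
   8 |   7 | ababbbabbbbbaaaabb
   9 |  22 | abb
  10 |   9 | abbbabbbbbaaaabb
  11 |  13 | abbbbbaaaabb
  12 |  24 | b
  13 |   3 | baaaababbbabbbbbaaaabb
  14 |  18 | baaaabb
  15 |   1 | babaaaababbbabbbbbaaaabb
  16 |   8 | babbbabbbbbaaaabb
  17 |  12 | babbbbbaaaabb
  18 |  23 | bb
  19 |  17 | bbaaaabb
  20 |  11 | bbabbbbbaaaabb
  21 |  16 | bbbaaaabb
  22 |  10 | bbbabbbbbaaaabb
  23 |  15 | bbbbaaaabb
  24 |  14 | bbbbbaaaabb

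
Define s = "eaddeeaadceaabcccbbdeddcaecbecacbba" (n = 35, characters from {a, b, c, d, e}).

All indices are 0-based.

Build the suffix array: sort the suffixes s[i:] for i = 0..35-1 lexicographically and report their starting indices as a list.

[34, 11, 6, 12, 30, 7, 1, 24, 33, 32, 17, 13, 18, 27, 29, 23, 31, 16, 26, 15, 14, 9, 22, 8, 21, 2, 19, 3, 10, 5, 0, 28, 25, 20, 4]

rank→(start, suffix):
  0 → (34, 'a')
  1 → (11, 'aabcccbbdeddcaecbecacbba')
  2 → (6, 'aadceaabcccbbdeddcaecbecacbba')
  3 → (12, 'abcccbbdeddcaecbecacbba')
  4 → (30, 'acbba')
  5 → (7, 'adceaabcccbbdeddcaecbecacbba')
  6 → (1, 'addeeaadceaabcccbbdeddcaecbecacbba')
  7 → (24, 'aecbecacbba')
  8 → (33, 'ba')
  9 → (32, 'bba')
  10 → (17, 'bbdeddcaecbecacbba')
  11 → (13, 'bcccbbdeddcaecbecacbba')
  12 → (18, 'bdeddcaecbecacbba')
  13 → (27, 'becacbba')
  14 → (29, 'cacbba')
  15 → (23, 'caecbecacbba')
  16 → (31, 'cbba')
  17 → (16, 'cbbdeddcaecbecacbba')
  18 → (26, 'cbecacbba')
  19 → (15, 'ccbbdeddcaecbecacbba')
  20 → (14, 'cccbbdeddcaecbecacbba')
  21 → (9, 'ceaabcccbbdeddcaecbecacbba')
  22 → (22, 'dcaecbecacbba')
  23 → (8, 'dceaabcccbbdeddcaecbecacbba')
  24 → (21, 'ddcaecbecacbba')
  25 → (2, 'ddeeaadceaabcccbbdeddcaecbecacbba')
  26 → (19, 'deddcaecbecacbba')
  27 → (3, 'deeaadceaabcccbbdeddcaecbecacbba')
  28 → (10, 'eaabcccbbdeddcaecbecacbba')
  29 → (5, 'eaadceaabcccbbdeddcaecbecacbba')
  30 → (0, 'eaddeeaadceaabcccbbdeddcaecbecacbba')
  31 → (28, 'ecacbba')
  32 → (25, 'ecbecacbba')
  33 → (20, 'eddcaecbecacbba')
  34 → (4, 'eeaadceaabcccbbdeddcaecbecacbba')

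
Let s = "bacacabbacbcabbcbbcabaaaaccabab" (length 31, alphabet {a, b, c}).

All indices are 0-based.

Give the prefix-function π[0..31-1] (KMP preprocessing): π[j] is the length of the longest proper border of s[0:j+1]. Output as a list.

π[0] = 0
j=1 s[j]='a': π[1]=0 (border '')
j=2 s[j]='c': π[2]=0 (border '')
j=3 s[j]='a': π[3]=0 (border '')
j=4 s[j]='c': π[4]=0 (border '')
j=5 s[j]='a': π[5]=0 (border '')
j=6 s[j]='b': π[6]=1 (border 'b')
j=7 s[j]='b': k: 1→0; π[7]=1 (border 'b')
j=8 s[j]='a': π[8]=2 (border 'ba')
j=9 s[j]='c': π[9]=3 (border 'bac')
j=10 s[j]='b': k: 3→0; π[10]=1 (border 'b')
j=11 s[j]='c': k: 1→0; π[11]=0 (border '')
j=12 s[j]='a': π[12]=0 (border '')
j=13 s[j]='b': π[13]=1 (border 'b')
j=14 s[j]='b': k: 1→0; π[14]=1 (border 'b')
j=15 s[j]='c': k: 1→0; π[15]=0 (border '')
j=16 s[j]='b': π[16]=1 (border 'b')
j=17 s[j]='b': k: 1→0; π[17]=1 (border 'b')
j=18 s[j]='c': k: 1→0; π[18]=0 (border '')
j=19 s[j]='a': π[19]=0 (border '')
j=20 s[j]='b': π[20]=1 (border 'b')
j=21 s[j]='a': π[21]=2 (border 'ba')
j=22 s[j]='a': k: 2→0; π[22]=0 (border '')
j=23 s[j]='a': π[23]=0 (border '')
j=24 s[j]='a': π[24]=0 (border '')
j=25 s[j]='c': π[25]=0 (border '')
j=26 s[j]='c': π[26]=0 (border '')
j=27 s[j]='a': π[27]=0 (border '')
j=28 s[j]='b': π[28]=1 (border 'b')
j=29 s[j]='a': π[29]=2 (border 'ba')
j=30 s[j]='b': k: 2→0; π[30]=1 (border 'b')

[0, 0, 0, 0, 0, 0, 1, 1, 2, 3, 1, 0, 0, 1, 1, 0, 1, 1, 0, 0, 1, 2, 0, 0, 0, 0, 0, 0, 1, 2, 1]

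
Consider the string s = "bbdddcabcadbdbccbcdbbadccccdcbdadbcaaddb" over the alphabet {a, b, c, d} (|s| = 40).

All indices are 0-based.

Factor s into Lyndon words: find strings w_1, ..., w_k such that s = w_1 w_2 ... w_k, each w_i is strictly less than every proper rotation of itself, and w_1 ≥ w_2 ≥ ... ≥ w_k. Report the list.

["bbdddc", "abcadbdbccbcdbbadccccdcbdadbc", "aaddb"]

emit factor 1: 'bbdddc' (i=0, period=6)
emit factor 2: 'abcadbdbccbcdbbadccccdcbdadbc' (i=6, period=29)
emit factor 3: 'aaddb' (i=35, period=5)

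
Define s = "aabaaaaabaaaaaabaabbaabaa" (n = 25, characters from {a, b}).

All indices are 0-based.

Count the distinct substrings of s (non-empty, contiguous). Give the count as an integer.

231

rank→(start, suffix):
  0 → (24, 'a')
  1 → (23, 'aa')
  2 → (9, 'aaaaaabaabbaabaa')
  3 → (3, 'aaaaabaaaaaabaabbaabaa')
  4 → (10, 'aaaaabaabbaabaa')
  5 → (4, 'aaaabaaaaaabaabbaabaa')
  6 → (11, 'aaaabaabbaabaa')
  7 → (5, 'aaabaaaaaabaabbaabaa')
  8 → (12, 'aaabaabbaabaa')
  9 → (20, 'aabaa')
  10 → (6, 'aabaaaaaabaabbaabaa')
  11 → (0, 'aabaaaaabaaaaaabaabbaabaa')
  12 → (13, 'aabaabbaabaa')
  13 → (16, 'aabbaabaa')
  14 → (21, 'abaa')
  15 → (7, 'abaaaaaabaabbaabaa')
  16 → (1, 'abaaaaabaaaaaabaabbaabaa')
  17 → (14, 'abaabbaabaa')
  18 → (17, 'abbaabaa')
  19 → (22, 'baa')
  20 → (8, 'baaaaaabaabbaabaa')
  21 → (2, 'baaaaabaaaaaabaabbaabaa')
  22 → (19, 'baabaa')
  23 → (15, 'baabbaabaa')
  24 → (18, 'bbaabaa')

SA = [24, 23, 9, 3, 10, 4, 11, 5, 12, 20, 6, 0, 13, 16, 21, 7, 1, 14, 17, 22, 8, 2, 19, 15, 18]
rank  pair      lcp
   1  s[24:],s[23:]  1  'a'
   2  s[23:],s[9:]  2  'aa'
   3  s[9:],s[3:]  5  'aaaaa'
   4  s[3:],s[10:]  8  'aaaaabaa'
   5  s[10:],s[4:]  4  'aaaa'
   6  s[4:],s[11:]  7  'aaaabaa'
   7  s[11:],s[5:]  3  'aaa'
   8  s[5:],s[12:]  6  'aaabaa'
   9  s[12:],s[20:]  2  'aa'
  10  s[20:],s[6:]  5  'aabaa'
  11  s[6:],s[0:]  8  'aabaaaaa'
  12  s[0:],s[13:]  5  'aabaa'
  13  s[13:],s[16:]  3  'aab'
  14  s[16:],s[21:]  1  'a'
  15  s[21:],s[7:]  4  'abaa'
  16  s[7:],s[1:]  7  'abaaaaa'
  17  s[1:],s[14:]  4  'abaa'
  18  s[14:],s[17:]  2  'ab'
  19  s[17:],s[22:]  0  ''
  20  s[22:],s[8:]  3  'baa'
  21  s[8:],s[2:]  6  'baaaaa'
  22  s[2:],s[19:]  3  'baa'
  23  s[19:],s[15:]  4  'baab'
  24  s[15:],s[18:]  1  'b'

n(n+1)/2 = 25·26/2 = 325
Σ LCP = 0 + 1 + 2 + 5 + 8 + 4 + 7 + 3 + 6 + 2 + 5 + 8 + 5 + 3 + 1 + 4 + 7 + 4 + 2 + 0 + 3 + 6 + 3 + 4 + 1 = 94
distinct = 325 − 94 = 231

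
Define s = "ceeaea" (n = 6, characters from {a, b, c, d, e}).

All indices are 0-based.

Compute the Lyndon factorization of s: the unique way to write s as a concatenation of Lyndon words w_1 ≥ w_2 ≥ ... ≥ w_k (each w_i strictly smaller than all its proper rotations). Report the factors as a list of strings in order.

["cee", "ae", "a"]

emit factor 1: 'cee' (i=0, period=3)
emit factor 2: 'ae' (i=3, period=2)
emit factor 3: 'a' (i=5, period=1)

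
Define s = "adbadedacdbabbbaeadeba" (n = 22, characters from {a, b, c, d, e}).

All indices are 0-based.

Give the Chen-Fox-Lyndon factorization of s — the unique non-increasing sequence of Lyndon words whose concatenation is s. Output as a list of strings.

emit factor 1: 'adbaded' (i=0, period=7)
emit factor 2: 'acdb' (i=7, period=4)
emit factor 3: 'abbbaeadeb' (i=11, period=10)
emit factor 4: 'a' (i=21, period=1)

["adbaded", "acdb", "abbbaeadeb", "a"]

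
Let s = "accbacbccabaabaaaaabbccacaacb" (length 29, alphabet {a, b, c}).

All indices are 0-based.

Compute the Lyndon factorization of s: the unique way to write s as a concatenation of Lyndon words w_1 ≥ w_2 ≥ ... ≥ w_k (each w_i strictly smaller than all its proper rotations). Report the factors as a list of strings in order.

emit factor 1: 'accb' (i=0, period=4)
emit factor 2: 'acbcc' (i=4, period=5)
emit factor 3: 'ab' (i=9, period=2)
emit factor 4: 'aab' (i=11, period=3)
emit factor 5: 'aaaaabbccacaacb' (i=14, period=15)

["accb", "acbcc", "ab", "aab", "aaaaabbccacaacb"]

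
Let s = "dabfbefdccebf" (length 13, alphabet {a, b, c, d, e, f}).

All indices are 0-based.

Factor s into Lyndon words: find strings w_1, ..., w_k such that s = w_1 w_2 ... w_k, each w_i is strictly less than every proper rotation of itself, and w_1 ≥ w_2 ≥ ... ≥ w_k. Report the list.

emit factor 1: 'd' (i=0, period=1)
emit factor 2: 'abfbefdccebf' (i=1, period=12)

["d", "abfbefdccebf"]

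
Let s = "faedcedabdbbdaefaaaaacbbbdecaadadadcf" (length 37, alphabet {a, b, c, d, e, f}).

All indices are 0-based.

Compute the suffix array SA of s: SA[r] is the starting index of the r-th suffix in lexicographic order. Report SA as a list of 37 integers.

[16, 17, 18, 19, 28, 7, 20, 29, 31, 33, 1, 13, 22, 10, 23, 11, 8, 24, 27, 21, 4, 35, 6, 30, 32, 12, 9, 3, 34, 25, 26, 5, 2, 14, 36, 15, 0]

rank | idx | suffix
   0 |  16 | aaaaacbbbdecaadadadcf
   1 |  17 | aaaacbbbdecaadadadcf
   2 |  18 | aaacbbbdecaadadadcf
   3 |  19 | aacbbbdecaadadadcf
   4 |  28 | aadadadcf
   5 |   7 | abdbbdaefaaaaacbbbdecaadadadcf
   6 |  20 | acbbbdecaadadadcf
   7 |  29 | adadadcf
   8 |  31 | adadcf
   9 |  33 | adcf
  10 |   1 | aedcedabdbbdaefaaaaacbbbdecaadadadcf
  11 |  13 | aefaaaaacbbbdecaadadadcf
  12 |  22 | bbbdecaadadadcf
  13 |  10 | bbdaefaaaaacbbbdecaadadadcf
  14 |  23 | bbdecaadadadcf
  15 |  11 | bdaefaaaaacbbbdecaadadadcf
  16 |   8 | bdbbdaefaaaaacbbbdecaadadadcf
  17 |  24 | bdecaadadadcf
  18 |  27 | caadadadcf
  19 |  21 | cbbbdecaadadadcf
  20 |   4 | cedabdbbdaefaaaaacbbbdecaadadadcf
  21 |  35 | cf
  22 |   6 | dabdbbdaefaaaaacbbbdecaadadadcf
  23 |  30 | dadadcf
  24 |  32 | dadcf
  25 |  12 | daefaaaaacbbbdecaadadadcf
  26 |   9 | dbbdaefaaaaacbbbdecaadadadcf
  27 |   3 | dcedabdbbdaefaaaaacbbbdecaadadadcf
  28 |  34 | dcf
  29 |  25 | decaadadadcf
  30 |  26 | ecaadadadcf
  31 |   5 | edabdbbdaefaaaaacbbbdecaadadadcf
  32 |   2 | edcedabdbbdaefaaaaacbbbdecaadadadcf
  33 |  14 | efaaaaacbbbdecaadadadcf
  34 |  36 | f
  35 |  15 | faaaaacbbbdecaadadadcf
  36 |   0 | faedcedabdbbdaefaaaaacbbbdecaadadadcf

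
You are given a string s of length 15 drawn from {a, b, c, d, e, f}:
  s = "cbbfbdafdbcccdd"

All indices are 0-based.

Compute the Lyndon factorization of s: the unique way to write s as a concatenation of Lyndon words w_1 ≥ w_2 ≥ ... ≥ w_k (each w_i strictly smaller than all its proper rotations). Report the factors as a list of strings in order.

emit factor 1: 'c' (i=0, period=1)
emit factor 2: 'bbfbd' (i=1, period=5)
emit factor 3: 'afdbcccdd' (i=6, period=9)

["c", "bbfbd", "afdbcccdd"]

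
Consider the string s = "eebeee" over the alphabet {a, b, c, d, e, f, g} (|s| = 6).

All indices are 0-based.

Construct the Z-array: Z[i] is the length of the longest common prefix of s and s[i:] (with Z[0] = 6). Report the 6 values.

[6, 1, 0, 2, 2, 1]

Z[0]=6
i=1: fresh scan; Z[1]=1 extend→box=[1,2)
i=2: fresh scan; Z[2]=0
i=3: fresh scan; Z[3]=2 extend→box=[3,5)
i=4: min(r-i=1, Z[1]=1)=1; Z[4]=2 extend→box=[4,6)
i=5: min(r-i=1, Z[1]=1)=1; Z[5]=1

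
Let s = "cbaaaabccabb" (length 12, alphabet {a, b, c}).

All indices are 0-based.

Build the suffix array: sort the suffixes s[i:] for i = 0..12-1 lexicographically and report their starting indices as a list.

rank→(start, suffix):
  0 → (2, 'aaaabccabb')
  1 → (3, 'aaabccabb')
  2 → (4, 'aabccabb')
  3 → (9, 'abb')
  4 → (5, 'abccabb')
  5 → (11, 'b')
  6 → (1, 'baaaabccabb')
  7 → (10, 'bb')
  8 → (6, 'bccabb')
  9 → (8, 'cabb')
  10 → (0, 'cbaaaabccabb')
  11 → (7, 'ccabb')

[2, 3, 4, 9, 5, 11, 1, 10, 6, 8, 0, 7]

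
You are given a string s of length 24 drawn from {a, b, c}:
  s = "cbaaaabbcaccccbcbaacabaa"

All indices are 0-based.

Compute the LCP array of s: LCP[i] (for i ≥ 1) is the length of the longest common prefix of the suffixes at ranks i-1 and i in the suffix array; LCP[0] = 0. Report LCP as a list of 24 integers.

rank→(start, suffix):
  0 → (23, 'a')
  1 → (22, 'aa')
  2 → (2, 'aaaabbcaccccbcbaacabaa')
  3 → (3, 'aaabbcaccccbcbaacabaa')
  4 → (4, 'aabbcaccccbcbaacabaa')
  5 → (17, 'aacabaa')
  6 → (20, 'abaa')
  7 → (5, 'abbcaccccbcbaacabaa')
  8 → (18, 'acabaa')
  9 → (9, 'accccbcbaacabaa')
  10 → (21, 'baa')
  11 → (1, 'baaaabbcaccccbcbaacabaa')
  12 → (16, 'baacabaa')
  13 → (6, 'bbcaccccbcbaacabaa')
  14 → (7, 'bcaccccbcbaacabaa')
  15 → (14, 'bcbaacabaa')
  16 → (19, 'cabaa')
  17 → (8, 'caccccbcbaacabaa')
  18 → (0, 'cbaaaabbcaccccbcbaacabaa')
  19 → (15, 'cbaacabaa')
  20 → (13, 'cbcbaacabaa')
  21 → (12, 'ccbcbaacabaa')
  22 → (11, 'cccbcbaacabaa')
  23 → (10, 'ccccbcbaacabaa')

SA = [23, 22, 2, 3, 4, 17, 20, 5, 18, 9, 21, 1, 16, 6, 7, 14, 19, 8, 0, 15, 13, 12, 11, 10]
rank  pair      lcp
   1  s[23:],s[22:]  1  'a'
   2  s[22:],s[2:]  2  'aa'
   3  s[2:],s[3:]  3  'aaa'
   4  s[3:],s[4:]  2  'aa'
   5  s[4:],s[17:]  2  'aa'
   6  s[17:],s[20:]  1  'a'
   7  s[20:],s[5:]  2  'ab'
   8  s[5:],s[18:]  1  'a'
   9  s[18:],s[9:]  2  'ac'
  10  s[9:],s[21:]  0  ''
  11  s[21:],s[1:]  3  'baa'
  12  s[1:],s[16:]  3  'baa'
  13  s[16:],s[6:]  1  'b'
  14  s[6:],s[7:]  1  'b'
  15  s[7:],s[14:]  2  'bc'
  16  s[14:],s[19:]  0  ''
  17  s[19:],s[8:]  2  'ca'
  18  s[8:],s[0:]  1  'c'
  19  s[0:],s[15:]  4  'cbaa'
  20  s[15:],s[13:]  2  'cb'
  21  s[13:],s[12:]  1  'c'
  22  s[12:],s[11:]  2  'cc'
  23  s[11:],s[10:]  3  'ccc'

[0, 1, 2, 3, 2, 2, 1, 2, 1, 2, 0, 3, 3, 1, 1, 2, 0, 2, 1, 4, 2, 1, 2, 3]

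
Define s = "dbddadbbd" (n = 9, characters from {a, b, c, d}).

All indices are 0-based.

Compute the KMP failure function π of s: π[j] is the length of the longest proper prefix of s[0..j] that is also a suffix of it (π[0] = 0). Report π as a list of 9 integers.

π[0] = 0
j=1 s[j]='b': π[1]=0 (border '')
j=2 s[j]='d': π[2]=1 (border 'd')
j=3 s[j]='d': k: 1→0; π[3]=1 (border 'd')
j=4 s[j]='a': k: 1→0; π[4]=0 (border '')
j=5 s[j]='d': π[5]=1 (border 'd')
j=6 s[j]='b': π[6]=2 (border 'db')
j=7 s[j]='b': k: 2→0; π[7]=0 (border '')
j=8 s[j]='d': π[8]=1 (border 'd')

[0, 0, 1, 1, 0, 1, 2, 0, 1]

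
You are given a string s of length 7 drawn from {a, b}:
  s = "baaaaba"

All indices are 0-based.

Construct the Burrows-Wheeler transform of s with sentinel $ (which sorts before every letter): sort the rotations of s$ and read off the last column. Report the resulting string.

rank  rotation  last
    0  $baaaaba  a
    1  a$baaaab  b
    2  aaaaba$b  b
    3  aaaba$ba  a
    4  aaba$baa  a
    5  aba$baaa  a
    6  ba$baaaa  a
    7  baaaaba$  $

abbaaaa$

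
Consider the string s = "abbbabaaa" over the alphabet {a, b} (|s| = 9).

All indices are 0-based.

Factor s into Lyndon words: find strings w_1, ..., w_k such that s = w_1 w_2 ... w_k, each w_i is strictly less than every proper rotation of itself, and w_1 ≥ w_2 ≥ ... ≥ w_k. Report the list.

emit factor 1: 'abbb' (i=0, period=4)
emit factor 2: 'ab' (i=4, period=2)
emit factor 3: 'a' (i=6, period=1)
emit factor 4: 'a' (i=7, period=1)
emit factor 5: 'a' (i=8, period=1)

["abbb", "ab", "a", "a", "a"]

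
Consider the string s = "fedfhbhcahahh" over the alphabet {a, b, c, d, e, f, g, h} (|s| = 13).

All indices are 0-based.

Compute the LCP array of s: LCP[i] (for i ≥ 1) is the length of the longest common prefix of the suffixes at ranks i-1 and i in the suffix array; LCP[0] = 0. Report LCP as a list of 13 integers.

rank | idx | suffix
   0 |   8 | ahahh
   1 |  10 | ahh
   2 |   5 | bhcahahh
   3 |   7 | cahahh
   4 |   2 | dfhbhcahahh
   5 |   1 | edfhbhcahahh
   6 |   0 | fedfhbhcahahh
   7 |   3 | fhbhcahahh
   8 |  12 | h
   9 |   9 | hahh
  10 |   4 | hbhcahahh
  11 |   6 | hcahahh
  12 |  11 | hh

SA = [8, 10, 5, 7, 2, 1, 0, 3, 12, 9, 4, 6, 11]
i: (SA[i-1],SA[i]) lcp shared
  1: (8,10) 2 'ah'
  2: (10,5) 0 ''
  3: (5,7) 0 ''
  4: (7,2) 0 ''
  5: (2,1) 0 ''
  6: (1,0) 0 ''
  7: (0,3) 1 'f'
  8: (3,12) 0 ''
  9: (12,9) 1 'h'
  10: (9,4) 1 'h'
  11: (4,6) 1 'h'
  12: (6,11) 1 'h'

[0, 2, 0, 0, 0, 0, 0, 1, 0, 1, 1, 1, 1]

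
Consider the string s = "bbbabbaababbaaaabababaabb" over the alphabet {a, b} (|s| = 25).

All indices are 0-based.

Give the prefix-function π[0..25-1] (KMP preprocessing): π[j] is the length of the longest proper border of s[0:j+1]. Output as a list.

[0, 1, 2, 0, 1, 2, 0, 0, 1, 0, 1, 2, 0, 0, 0, 0, 1, 0, 1, 0, 1, 0, 0, 1, 2]

π[0] = 0
j=1 s[j]='b': π[1]=1 (border 'b')
j=2 s[j]='b': π[2]=2 (border 'bb')
j=3 s[j]='a': k: 2→1→0; π[3]=0 (border '')
j=4 s[j]='b': π[4]=1 (border 'b')
j=5 s[j]='b': π[5]=2 (border 'bb')
j=6 s[j]='a': k: 2→1→0; π[6]=0 (border '')
j=7 s[j]='a': π[7]=0 (border '')
j=8 s[j]='b': π[8]=1 (border 'b')
j=9 s[j]='a': k: 1→0; π[9]=0 (border '')
j=10 s[j]='b': π[10]=1 (border 'b')
j=11 s[j]='b': π[11]=2 (border 'bb')
j=12 s[j]='a': k: 2→1→0; π[12]=0 (border '')
j=13 s[j]='a': π[13]=0 (border '')
j=14 s[j]='a': π[14]=0 (border '')
j=15 s[j]='a': π[15]=0 (border '')
j=16 s[j]='b': π[16]=1 (border 'b')
j=17 s[j]='a': k: 1→0; π[17]=0 (border '')
j=18 s[j]='b': π[18]=1 (border 'b')
j=19 s[j]='a': k: 1→0; π[19]=0 (border '')
j=20 s[j]='b': π[20]=1 (border 'b')
j=21 s[j]='a': k: 1→0; π[21]=0 (border '')
j=22 s[j]='a': π[22]=0 (border '')
j=23 s[j]='b': π[23]=1 (border 'b')
j=24 s[j]='b': π[24]=2 (border 'bb')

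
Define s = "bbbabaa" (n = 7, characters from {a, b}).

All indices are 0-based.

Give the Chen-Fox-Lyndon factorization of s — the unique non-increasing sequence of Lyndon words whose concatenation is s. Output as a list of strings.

emit factor 1: 'b' (i=0, period=1)
emit factor 2: 'b' (i=1, period=1)
emit factor 3: 'b' (i=2, period=1)
emit factor 4: 'ab' (i=3, period=2)
emit factor 5: 'a' (i=5, period=1)
emit factor 6: 'a' (i=6, period=1)

["b", "b", "b", "ab", "a", "a"]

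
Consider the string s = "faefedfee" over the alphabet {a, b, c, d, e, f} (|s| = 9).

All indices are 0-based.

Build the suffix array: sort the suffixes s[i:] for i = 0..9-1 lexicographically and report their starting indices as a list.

[1, 5, 8, 4, 7, 2, 0, 3, 6]

sorted suffixes:
  #0 SA[0]=1  'aefedfee'
  #1 SA[1]=5  'dfee'
  #2 SA[2]=8  'e'
  #3 SA[3]=4  'edfee'
  #4 SA[4]=7  'ee'
  #5 SA[5]=2  'efedfee'
  #6 SA[6]=0  'faefedfee'
  #7 SA[7]=3  'fedfee'
  #8 SA[8]=6  'fee'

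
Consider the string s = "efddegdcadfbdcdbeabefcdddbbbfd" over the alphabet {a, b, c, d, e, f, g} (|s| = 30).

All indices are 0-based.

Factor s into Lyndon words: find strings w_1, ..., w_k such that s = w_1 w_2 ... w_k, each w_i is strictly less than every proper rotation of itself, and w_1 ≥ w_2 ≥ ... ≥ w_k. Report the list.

emit factor 1: 'ef' (i=0, period=2)
emit factor 2: 'ddeg' (i=2, period=4)
emit factor 3: 'd' (i=6, period=1)
emit factor 4: 'c' (i=7, period=1)
emit factor 5: 'adfbdcdbe' (i=8, period=9)
emit factor 6: 'abefcdddbbbfd' (i=17, period=13)

["ef", "ddeg", "d", "c", "adfbdcdbe", "abefcdddbbbfd"]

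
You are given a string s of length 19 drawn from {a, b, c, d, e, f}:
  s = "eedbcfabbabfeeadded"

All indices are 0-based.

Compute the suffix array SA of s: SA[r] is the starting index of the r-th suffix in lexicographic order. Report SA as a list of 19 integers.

rank | idx | suffix
   0 |   6 | abbabfeeadded
   1 |   9 | abfeeadded
   2 |  14 | added
   3 |   8 | babfeeadded
   4 |   7 | bbabfeeadded
   5 |   3 | bcfabbabfeeadded
   6 |  10 | bfeeadded
   7 |   4 | cfabbabfeeadded
   8 |  18 | d
   9 |   2 | dbcfabbabfeeadded
  10 |  15 | dded
  11 |  16 | ded
  12 |  13 | eadded
  13 |  17 | ed
  14 |   1 | edbcfabbabfeeadded
  15 |  12 | eeadded
  16 |   0 | eedbcfabbabfeeadded
  17 |   5 | fabbabfeeadded
  18 |  11 | feeadded

[6, 9, 14, 8, 7, 3, 10, 4, 18, 2, 15, 16, 13, 17, 1, 12, 0, 5, 11]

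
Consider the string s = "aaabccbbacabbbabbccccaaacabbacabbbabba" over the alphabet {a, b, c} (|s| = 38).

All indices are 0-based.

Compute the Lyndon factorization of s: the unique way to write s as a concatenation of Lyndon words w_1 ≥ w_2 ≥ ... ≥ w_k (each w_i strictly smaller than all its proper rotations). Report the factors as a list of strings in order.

emit factor 1: 'aaabccbbacabbbabbccccaaacabbacabbbabb' (i=0, period=37)
emit factor 2: 'a' (i=37, period=1)

["aaabccbbacabbbabbccccaaacabbacabbbabb", "a"]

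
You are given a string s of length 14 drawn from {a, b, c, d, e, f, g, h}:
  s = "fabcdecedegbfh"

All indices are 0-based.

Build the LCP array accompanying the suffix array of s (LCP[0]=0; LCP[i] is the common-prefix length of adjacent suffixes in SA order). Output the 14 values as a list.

sorted suffixes:
  #0 SA[0]=1  'abcdecedegbfh'
  #1 SA[1]=2  'bcdecedegbfh'
  #2 SA[2]=11  'bfh'
  #3 SA[3]=3  'cdecedegbfh'
  #4 SA[4]=6  'cedegbfh'
  #5 SA[5]=4  'decedegbfh'
  #6 SA[6]=8  'degbfh'
  #7 SA[7]=5  'ecedegbfh'
  #8 SA[8]=7  'edegbfh'
  #9 SA[9]=9  'egbfh'
  #10 SA[10]=0  'fabcdecedegbfh'
  #11 SA[11]=12  'fh'
  #12 SA[12]=10  'gbfh'
  #13 SA[13]=13  'h'

SA = [1, 2, 11, 3, 6, 4, 8, 5, 7, 9, 0, 12, 10, 13]
[i] adj suffixes → lcp
  [1] 1/2 → 0 ('')
  [2] 2/11 → 1 ('b')
  [3] 11/3 → 0 ('')
  [4] 3/6 → 1 ('c')
  [5] 6/4 → 0 ('')
  [6] 4/8 → 2 ('de')
  [7] 8/5 → 0 ('')
  [8] 5/7 → 1 ('e')
  [9] 7/9 → 1 ('e')
  [10] 9/0 → 0 ('')
  [11] 0/12 → 1 ('f')
  [12] 12/10 → 0 ('')
  [13] 10/13 → 0 ('')

[0, 0, 1, 0, 1, 0, 2, 0, 1, 1, 0, 1, 0, 0]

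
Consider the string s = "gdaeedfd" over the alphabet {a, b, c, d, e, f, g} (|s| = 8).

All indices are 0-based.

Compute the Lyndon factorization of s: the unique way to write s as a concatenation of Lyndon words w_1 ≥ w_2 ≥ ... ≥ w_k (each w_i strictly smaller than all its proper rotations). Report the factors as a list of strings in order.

emit factor 1: 'g' (i=0, period=1)
emit factor 2: 'd' (i=1, period=1)
emit factor 3: 'aeedfd' (i=2, period=6)

["g", "d", "aeedfd"]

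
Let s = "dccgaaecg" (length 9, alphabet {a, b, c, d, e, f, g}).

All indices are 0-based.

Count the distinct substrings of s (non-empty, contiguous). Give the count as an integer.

40

rank→(start, suffix):
  0 → (4, 'aaecg')
  1 → (5, 'aecg')
  2 → (1, 'ccgaaecg')
  3 → (7, 'cg')
  4 → (2, 'cgaaecg')
  5 → (0, 'dccgaaecg')
  6 → (6, 'ecg')
  7 → (8, 'g')
  8 → (3, 'gaaecg')

SA = [4, 5, 1, 7, 2, 0, 6, 8, 3]
i: (SA[i-1],SA[i]) lcp shared
  1: (4,5) 1 'a'
  2: (5,1) 0 ''
  3: (1,7) 1 'c'
  4: (7,2) 2 'cg'
  5: (2,0) 0 ''
  6: (0,6) 0 ''
  7: (6,8) 0 ''
  8: (8,3) 1 'g'

n(n+1)/2 = 9·10/2 = 45
Σ LCP = 0 + 1 + 0 + 1 + 2 + 0 + 0 + 0 + 1 = 5
distinct = 45 − 5 = 40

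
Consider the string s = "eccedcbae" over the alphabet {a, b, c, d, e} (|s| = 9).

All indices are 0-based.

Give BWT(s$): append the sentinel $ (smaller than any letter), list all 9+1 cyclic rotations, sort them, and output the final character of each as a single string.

ebcdecea$c

rank  rotation    last
    0  $eccedcbae  e
    1  ae$eccedcb  b
    2  bae$eccedc  c
    3  cbae$ecced  d
    4  ccedcbae$e  e
    5  cedcbae$ec  c
    6  dcbae$ecce  e
    7  e$eccedcba  a
    8  eccedcbae$  $
    9  edcbae$ecc  c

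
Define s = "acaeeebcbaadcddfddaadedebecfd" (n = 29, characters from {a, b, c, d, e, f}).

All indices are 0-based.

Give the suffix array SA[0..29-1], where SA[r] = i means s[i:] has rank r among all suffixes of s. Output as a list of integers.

[9, 18, 0, 10, 19, 2, 8, 6, 24, 1, 7, 12, 26, 28, 17, 11, 16, 13, 22, 20, 14, 5, 23, 25, 21, 4, 3, 27, 15]

rank→(start, suffix):
  0 → (9, 'aadcddfddaadedebecfd')
  1 → (18, 'aadedebecfd')
  2 → (0, 'acaeeebcbaadcddfddaadedebecfd')
  3 → (10, 'adcddfddaadedebecfd')
  4 → (19, 'adedebecfd')
  5 → (2, 'aeeebcbaadcddfddaadedebecfd')
  6 → (8, 'baadcddfddaadedebecfd')
  7 → (6, 'bcbaadcddfddaadedebecfd')
  8 → (24, 'becfd')
  9 → (1, 'caeeebcbaadcddfddaadedebecfd')
  10 → (7, 'cbaadcddfddaadedebecfd')
  11 → (12, 'cddfddaadedebecfd')
  12 → (26, 'cfd')
  13 → (28, 'd')
  14 → (17, 'daadedebecfd')
  15 → (11, 'dcddfddaadedebecfd')
  16 → (16, 'ddaadedebecfd')
  17 → (13, 'ddfddaadedebecfd')
  18 → (22, 'debecfd')
  19 → (20, 'dedebecfd')
  20 → (14, 'dfddaadedebecfd')
  21 → (5, 'ebcbaadcddfddaadedebecfd')
  22 → (23, 'ebecfd')
  23 → (25, 'ecfd')
  24 → (21, 'edebecfd')
  25 → (4, 'eebcbaadcddfddaadedebecfd')
  26 → (3, 'eeebcbaadcddfddaadedebecfd')
  27 → (27, 'fd')
  28 → (15, 'fddaadedebecfd')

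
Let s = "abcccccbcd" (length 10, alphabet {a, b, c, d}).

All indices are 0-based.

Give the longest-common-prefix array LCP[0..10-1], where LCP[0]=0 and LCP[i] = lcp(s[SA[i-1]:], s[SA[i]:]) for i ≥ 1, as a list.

[0, 0, 2, 0, 1, 2, 3, 4, 1, 0]

sorted suffixes:
  #0 SA[0]=0  'abcccccbcd'
  #1 SA[1]=1  'bcccccbcd'
  #2 SA[2]=7  'bcd'
  #3 SA[3]=6  'cbcd'
  #4 SA[4]=5  'ccbcd'
  #5 SA[5]=4  'cccbcd'
  #6 SA[6]=3  'ccccbcd'
  #7 SA[7]=2  'cccccbcd'
  #8 SA[8]=8  'cd'
  #9 SA[9]=9  'd'

SA = [0, 1, 7, 6, 5, 4, 3, 2, 8, 9]
i: (SA[i-1],SA[i]) lcp shared
  1: (0,1) 0 ''
  2: (1,7) 2 'bc'
  3: (7,6) 0 ''
  4: (6,5) 1 'c'
  5: (5,4) 2 'cc'
  6: (4,3) 3 'ccc'
  7: (3,2) 4 'cccc'
  8: (2,8) 1 'c'
  9: (8,9) 0 ''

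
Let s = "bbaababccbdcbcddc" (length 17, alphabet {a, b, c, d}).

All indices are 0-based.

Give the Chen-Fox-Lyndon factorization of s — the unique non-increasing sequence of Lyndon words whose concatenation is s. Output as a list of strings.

["b", "b", "aababccbdcbcddc"]

emit factor 1: 'b' (i=0, period=1)
emit factor 2: 'b' (i=1, period=1)
emit factor 3: 'aababccbdcbcddc' (i=2, period=15)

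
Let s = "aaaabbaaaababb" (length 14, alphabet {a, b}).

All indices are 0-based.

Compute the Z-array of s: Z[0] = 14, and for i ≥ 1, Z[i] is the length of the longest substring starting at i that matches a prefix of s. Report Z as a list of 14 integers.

[14, 3, 2, 1, 0, 0, 5, 3, 2, 1, 0, 1, 0, 0]

Z[0]=14
i=1: outside box; Z[1]=3 scan→box=[1,4)
i=2: min(r-i=2, Z[1]=3)=2; Z[2]=2
i=3: min(r-i=1, Z[2]=2)=1; Z[3]=1
i=4: outside box; Z[4]=0
i=5: outside box; Z[5]=0
i=6: outside box; Z[6]=5 scan→box=[6,11)
i=7: min(r-i=4, Z[1]=3)=3; Z[7]=3
i=8: min(r-i=3, Z[2]=2)=2; Z[8]=2
i=9: min(r-i=2, Z[3]=1)=1; Z[9]=1
i=10: min(r-i=1, Z[4]=0)=0; Z[10]=0
i=11: outside box; Z[11]=1 scan→box=[11,12)
i=12: outside box; Z[12]=0
i=13: outside box; Z[13]=0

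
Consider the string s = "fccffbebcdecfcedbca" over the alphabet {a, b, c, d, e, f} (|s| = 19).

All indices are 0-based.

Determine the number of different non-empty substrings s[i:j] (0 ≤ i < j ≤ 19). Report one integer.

174

rank | idx | suffix
   0 |  18 | a
   1 |  16 | bca
   2 |   7 | bcdecfcedbca
   3 |   5 | bebcdecfcedbca
   4 |  17 | ca
   5 |   1 | ccffbebcdecfcedbca
   6 |   8 | cdecfcedbca
   7 |  13 | cedbca
   8 |  11 | cfcedbca
   9 |   2 | cffbebcdecfcedbca
  10 |  15 | dbca
  11 |   9 | decfcedbca
  12 |   6 | ebcdecfcedbca
  13 |  10 | ecfcedbca
  14 |  14 | edbca
  15 |   4 | fbebcdecfcedbca
  16 |   0 | fccffbebcdecfcedbca
  17 |  12 | fcedbca
  18 |   3 | ffbebcdecfcedbca

SA = [18, 16, 7, 5, 17, 1, 8, 13, 11, 2, 15, 9, 6, 10, 14, 4, 0, 12, 3]
rank  pair      lcp
   1  s[18:],s[16:]  0  ''
   2  s[16:],s[7:]  2  'bc'
   3  s[7:],s[5:]  1  'b'
   4  s[5:],s[17:]  0  ''
   5  s[17:],s[1:]  1  'c'
   6  s[1:],s[8:]  1  'c'
   7  s[8:],s[13:]  1  'c'
   8  s[13:],s[11:]  1  'c'
   9  s[11:],s[2:]  2  'cf'
  10  s[2:],s[15:]  0  ''
  11  s[15:],s[9:]  1  'd'
  12  s[9:],s[6:]  0  ''
  13  s[6:],s[10:]  1  'e'
  14  s[10:],s[14:]  1  'e'
  15  s[14:],s[4:]  0  ''
  16  s[4:],s[0:]  1  'f'
  17  s[0:],s[12:]  2  'fc'
  18  s[12:],s[3:]  1  'f'

n(n+1)/2 = 19·20/2 = 190
Σ LCP = 0 + 0 + 2 + 1 + 0 + 1 + 1 + 1 + 1 + 2 + 0 + 1 + 0 + 1 + 1 + 0 + 1 + 2 + 1 = 16
distinct = 190 − 16 = 174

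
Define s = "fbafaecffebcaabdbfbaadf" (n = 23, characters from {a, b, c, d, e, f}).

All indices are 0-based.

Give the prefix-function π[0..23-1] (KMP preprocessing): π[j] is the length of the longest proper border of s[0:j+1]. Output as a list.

[0, 0, 0, 1, 0, 0, 0, 1, 1, 0, 0, 0, 0, 0, 0, 0, 0, 1, 2, 3, 0, 0, 1]

π[0] = 0
j=1 s[j]='b': π[1]=0 (border '')
j=2 s[j]='a': π[2]=0 (border '')
j=3 s[j]='f': π[3]=1 (border 'f')
j=4 s[j]='a': k: 1→0; π[4]=0 (border '')
j=5 s[j]='e': π[5]=0 (border '')
j=6 s[j]='c': π[6]=0 (border '')
j=7 s[j]='f': π[7]=1 (border 'f')
j=8 s[j]='f': k: 1→0; π[8]=1 (border 'f')
j=9 s[j]='e': k: 1→0; π[9]=0 (border '')
j=10 s[j]='b': π[10]=0 (border '')
j=11 s[j]='c': π[11]=0 (border '')
j=12 s[j]='a': π[12]=0 (border '')
j=13 s[j]='a': π[13]=0 (border '')
j=14 s[j]='b': π[14]=0 (border '')
j=15 s[j]='d': π[15]=0 (border '')
j=16 s[j]='b': π[16]=0 (border '')
j=17 s[j]='f': π[17]=1 (border 'f')
j=18 s[j]='b': π[18]=2 (border 'fb')
j=19 s[j]='a': π[19]=3 (border 'fba')
j=20 s[j]='a': k: 3→0; π[20]=0 (border '')
j=21 s[j]='d': π[21]=0 (border '')
j=22 s[j]='f': π[22]=1 (border 'f')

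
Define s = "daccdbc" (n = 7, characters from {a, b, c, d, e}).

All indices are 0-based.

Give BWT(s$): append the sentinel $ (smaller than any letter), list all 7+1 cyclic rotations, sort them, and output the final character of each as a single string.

rank  rotation  last
    0  $daccdbc  c
    1  accdbc$d  d
    2  bc$daccd  d
    3  c$daccdb  b
    4  ccdbc$da  a
    5  cdbc$dac  c
    6  daccdbc$  $
    7  dbc$dacc  c

cddbac$c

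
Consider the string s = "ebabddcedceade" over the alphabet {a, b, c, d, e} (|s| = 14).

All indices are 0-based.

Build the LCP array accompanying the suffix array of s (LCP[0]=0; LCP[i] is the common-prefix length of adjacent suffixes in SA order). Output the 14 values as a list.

[0, 1, 0, 1, 0, 2, 0, 3, 1, 1, 0, 1, 1, 1]

sorted suffixes:
  #0 SA[0]=2  'abddcedceade'
  #1 SA[1]=11  'ade'
  #2 SA[2]=1  'babddcedceade'
  #3 SA[3]=3  'bddcedceade'
  #4 SA[4]=9  'ceade'
  #5 SA[5]=6  'cedceade'
  #6 SA[6]=8  'dceade'
  #7 SA[7]=5  'dcedceade'
  #8 SA[8]=4  'ddcedceade'
  #9 SA[9]=12  'de'
  #10 SA[10]=13  'e'
  #11 SA[11]=10  'eade'
  #12 SA[12]=0  'ebabddcedceade'
  #13 SA[13]=7  'edceade'

SA = [2, 11, 1, 3, 9, 6, 8, 5, 4, 12, 13, 10, 0, 7]
rank  pair      lcp
   1  s[2:],s[11:]  1  'a'
   2  s[11:],s[1:]  0  ''
   3  s[1:],s[3:]  1  'b'
   4  s[3:],s[9:]  0  ''
   5  s[9:],s[6:]  2  'ce'
   6  s[6:],s[8:]  0  ''
   7  s[8:],s[5:]  3  'dce'
   8  s[5:],s[4:]  1  'd'
   9  s[4:],s[12:]  1  'd'
  10  s[12:],s[13:]  0  ''
  11  s[13:],s[10:]  1  'e'
  12  s[10:],s[0:]  1  'e'
  13  s[0:],s[7:]  1  'e'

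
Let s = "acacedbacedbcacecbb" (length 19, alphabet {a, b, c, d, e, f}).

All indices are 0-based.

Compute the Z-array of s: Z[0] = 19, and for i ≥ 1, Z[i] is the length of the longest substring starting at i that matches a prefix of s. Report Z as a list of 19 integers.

[19, 0, 2, 0, 0, 0, 0, 2, 0, 0, 0, 0, 0, 2, 0, 0, 0, 0, 0]

Z[0]=19
i=1: fresh scan; Z[1]=0
i=2: fresh scan; Z[2]=2 extend→box=[2,4)
i=3: min(r-i=1, Z[1]=0)=0; Z[3]=0
i=4: fresh scan; Z[4]=0
i=5: fresh scan; Z[5]=0
i=6: fresh scan; Z[6]=0
i=7: fresh scan; Z[7]=2 extend→box=[7,9)
i=8: min(r-i=1, Z[1]=0)=0; Z[8]=0
i=9: fresh scan; Z[9]=0
i=10: fresh scan; Z[10]=0
i=11: fresh scan; Z[11]=0
i=12: fresh scan; Z[12]=0
i=13: fresh scan; Z[13]=2 extend→box=[13,15)
i=14: min(r-i=1, Z[1]=0)=0; Z[14]=0
i=15: fresh scan; Z[15]=0
i=16: fresh scan; Z[16]=0
i=17: fresh scan; Z[17]=0
i=18: fresh scan; Z[18]=0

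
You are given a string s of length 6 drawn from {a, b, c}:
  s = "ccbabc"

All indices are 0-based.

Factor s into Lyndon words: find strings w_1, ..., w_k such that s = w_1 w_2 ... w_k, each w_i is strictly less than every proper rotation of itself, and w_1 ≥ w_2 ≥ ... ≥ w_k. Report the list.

emit factor 1: 'c' (i=0, period=1)
emit factor 2: 'c' (i=1, period=1)
emit factor 3: 'b' (i=2, period=1)
emit factor 4: 'abc' (i=3, period=3)

["c", "c", "b", "abc"]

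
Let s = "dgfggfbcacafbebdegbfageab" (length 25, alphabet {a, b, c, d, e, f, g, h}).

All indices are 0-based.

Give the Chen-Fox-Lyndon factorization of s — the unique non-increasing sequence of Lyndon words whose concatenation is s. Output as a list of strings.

emit factor 1: 'dgfggf' (i=0, period=6)
emit factor 2: 'bc' (i=6, period=2)
emit factor 3: 'acafbebdegbfage' (i=8, period=15)
emit factor 4: 'ab' (i=23, period=2)

["dgfggf", "bc", "acafbebdegbfage", "ab"]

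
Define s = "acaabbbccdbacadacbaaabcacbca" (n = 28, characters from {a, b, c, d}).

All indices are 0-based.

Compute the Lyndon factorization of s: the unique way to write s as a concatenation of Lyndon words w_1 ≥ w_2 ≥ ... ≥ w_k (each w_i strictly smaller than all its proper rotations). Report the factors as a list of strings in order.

["ac", "aabbbccdbacadacb", "aaabcacbc", "a"]

emit factor 1: 'ac' (i=0, period=2)
emit factor 2: 'aabbbccdbacadacb' (i=2, period=16)
emit factor 3: 'aaabcacbc' (i=18, period=9)
emit factor 4: 'a' (i=27, period=1)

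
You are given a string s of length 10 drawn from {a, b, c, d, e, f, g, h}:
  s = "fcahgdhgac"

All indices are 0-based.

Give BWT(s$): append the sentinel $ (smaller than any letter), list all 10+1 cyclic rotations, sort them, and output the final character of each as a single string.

rank  rotation     last
    0  $fcahgdhgac  c
    1  ac$fcahgdhg  g
    2  ahgdhgac$fc  c
    3  c$fcahgdhga  a
    4  cahgdhgac$f  f
    5  dhgac$fcahg  g
    6  fcahgdhgac$  $
    7  gac$fcahgdh  h
    8  gdhgac$fcah  h
    9  hgac$fcahgd  d
   10  hgdhgac$fca  a

cgcafg$hhda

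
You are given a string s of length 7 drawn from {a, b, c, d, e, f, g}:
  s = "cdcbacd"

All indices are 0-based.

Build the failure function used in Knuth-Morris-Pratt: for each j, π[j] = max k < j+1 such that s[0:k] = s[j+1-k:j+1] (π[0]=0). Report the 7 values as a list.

[0, 0, 1, 0, 0, 1, 2]

π[0] = 0
j=1 s[j]='d': π[1]=0 (border '')
j=2 s[j]='c': π[2]=1 (border 'c')
j=3 s[j]='b': k: 1→0; π[3]=0 (border '')
j=4 s[j]='a': π[4]=0 (border '')
j=5 s[j]='c': π[5]=1 (border 'c')
j=6 s[j]='d': π[6]=2 (border 'cd')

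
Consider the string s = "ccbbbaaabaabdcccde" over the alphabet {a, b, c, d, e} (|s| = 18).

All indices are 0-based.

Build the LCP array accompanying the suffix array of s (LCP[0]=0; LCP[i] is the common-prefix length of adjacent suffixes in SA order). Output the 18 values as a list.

[0, 2, 3, 1, 2, 0, 3, 1, 2, 1, 0, 1, 2, 2, 1, 0, 1, 0]

rank | idx | suffix
   0 |   5 | aaabaabdcccde
   1 |   6 | aabaabdcccde
   2 |   9 | aabdcccde
   3 |   7 | abaabdcccde
   4 |  10 | abdcccde
   5 |   4 | baaabaabdcccde
   6 |   8 | baabdcccde
   7 |   3 | bbaaabaabdcccde
   8 |   2 | bbbaaabaabdcccde
   9 |  11 | bdcccde
  10 |   1 | cbbbaaabaabdcccde
  11 |   0 | ccbbbaaabaabdcccde
  12 |  13 | cccde
  13 |  14 | ccde
  14 |  15 | cde
  15 |  12 | dcccde
  16 |  16 | de
  17 |  17 | e

SA = [5, 6, 9, 7, 10, 4, 8, 3, 2, 11, 1, 0, 13, 14, 15, 12, 16, 17]
[i] adj suffixes → lcp
  [1] 5/6 → 2 ('aa')
  [2] 6/9 → 3 ('aab')
  [3] 9/7 → 1 ('a')
  [4] 7/10 → 2 ('ab')
  [5] 10/4 → 0 ('')
  [6] 4/8 → 3 ('baa')
  [7] 8/3 → 1 ('b')
  [8] 3/2 → 2 ('bb')
  [9] 2/11 → 1 ('b')
  [10] 11/1 → 0 ('')
  [11] 1/0 → 1 ('c')
  [12] 0/13 → 2 ('cc')
  [13] 13/14 → 2 ('cc')
  [14] 14/15 → 1 ('c')
  [15] 15/12 → 0 ('')
  [16] 12/16 → 1 ('d')
  [17] 16/17 → 0 ('')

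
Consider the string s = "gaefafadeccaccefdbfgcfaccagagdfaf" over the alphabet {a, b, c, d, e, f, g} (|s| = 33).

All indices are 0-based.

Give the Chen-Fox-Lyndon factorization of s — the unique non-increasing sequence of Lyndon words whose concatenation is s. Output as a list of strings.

["g", "aefaf", "adecc", "accefdbfgcf", "accagagdfaf"]

emit factor 1: 'g' (i=0, period=1)
emit factor 2: 'aefaf' (i=1, period=5)
emit factor 3: 'adecc' (i=6, period=5)
emit factor 4: 'accefdbfgcf' (i=11, period=11)
emit factor 5: 'accagagdfaf' (i=22, period=11)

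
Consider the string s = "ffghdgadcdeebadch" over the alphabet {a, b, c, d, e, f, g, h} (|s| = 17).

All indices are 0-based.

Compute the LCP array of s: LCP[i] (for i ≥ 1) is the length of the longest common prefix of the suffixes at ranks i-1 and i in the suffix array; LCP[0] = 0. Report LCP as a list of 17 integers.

[0, 3, 0, 0, 1, 0, 2, 1, 1, 0, 1, 0, 1, 0, 1, 0, 1]

rank | idx | suffix
   0 |   6 | adcdeebadch
   1 |  13 | adch
   2 |  12 | badch
   3 |   8 | cdeebadch
   4 |  15 | ch
   5 |   7 | dcdeebadch
   6 |  14 | dch
   7 |   9 | deebadch
   8 |   4 | dgadcdeebadch
   9 |  11 | ebadch
  10 |  10 | eebadch
  11 |   0 | ffghdgadcdeebadch
  12 |   1 | fghdgadcdeebadch
  13 |   5 | gadcdeebadch
  14 |   2 | ghdgadcdeebadch
  15 |  16 | h
  16 |   3 | hdgadcdeebadch

SA = [6, 13, 12, 8, 15, 7, 14, 9, 4, 11, 10, 0, 1, 5, 2, 16, 3]
rank  pair      lcp
   1  s[6:],s[13:]  3  'adc'
   2  s[13:],s[12:]  0  ''
   3  s[12:],s[8:]  0  ''
   4  s[8:],s[15:]  1  'c'
   5  s[15:],s[7:]  0  ''
   6  s[7:],s[14:]  2  'dc'
   7  s[14:],s[9:]  1  'd'
   8  s[9:],s[4:]  1  'd'
   9  s[4:],s[11:]  0  ''
  10  s[11:],s[10:]  1  'e'
  11  s[10:],s[0:]  0  ''
  12  s[0:],s[1:]  1  'f'
  13  s[1:],s[5:]  0  ''
  14  s[5:],s[2:]  1  'g'
  15  s[2:],s[16:]  0  ''
  16  s[16:],s[3:]  1  'h'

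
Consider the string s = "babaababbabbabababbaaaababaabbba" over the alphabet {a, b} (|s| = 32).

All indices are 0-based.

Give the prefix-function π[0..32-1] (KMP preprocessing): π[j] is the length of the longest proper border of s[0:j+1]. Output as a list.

π[0] = 0
j=1 s[j]='a': π[1]=0 (border '')
j=2 s[j]='b': π[2]=1 (border 'b')
j=3 s[j]='a': π[3]=2 (border 'ba')
j=4 s[j]='a': k: 2→0; π[4]=0 (border '')
j=5 s[j]='b': π[5]=1 (border 'b')
j=6 s[j]='a': π[6]=2 (border 'ba')
j=7 s[j]='b': π[7]=3 (border 'bab')
j=8 s[j]='b': k: 3→1→0; π[8]=1 (border 'b')
j=9 s[j]='a': π[9]=2 (border 'ba')
j=10 s[j]='b': π[10]=3 (border 'bab')
j=11 s[j]='b': k: 3→1→0; π[11]=1 (border 'b')
j=12 s[j]='a': π[12]=2 (border 'ba')
j=13 s[j]='b': π[13]=3 (border 'bab')
j=14 s[j]='a': π[14]=4 (border 'baba')
j=15 s[j]='b': k: 4→2; π[15]=3 (border 'bab')
j=16 s[j]='a': π[16]=4 (border 'baba')
j=17 s[j]='b': k: 4→2; π[17]=3 (border 'bab')
j=18 s[j]='b': k: 3→1→0; π[18]=1 (border 'b')
j=19 s[j]='a': π[19]=2 (border 'ba')
j=20 s[j]='a': k: 2→0; π[20]=0 (border '')
j=21 s[j]='a': π[21]=0 (border '')
j=22 s[j]='a': π[22]=0 (border '')
j=23 s[j]='b': π[23]=1 (border 'b')
j=24 s[j]='a': π[24]=2 (border 'ba')
j=25 s[j]='b': π[25]=3 (border 'bab')
j=26 s[j]='a': π[26]=4 (border 'baba')
j=27 s[j]='a': π[27]=5 (border 'babaa')
j=28 s[j]='b': π[28]=6 (border 'babaab')
j=29 s[j]='b': k: 6→1→0; π[29]=1 (border 'b')
j=30 s[j]='b': k: 1→0; π[30]=1 (border 'b')
j=31 s[j]='a': π[31]=2 (border 'ba')

[0, 0, 1, 2, 0, 1, 2, 3, 1, 2, 3, 1, 2, 3, 4, 3, 4, 3, 1, 2, 0, 0, 0, 1, 2, 3, 4, 5, 6, 1, 1, 2]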